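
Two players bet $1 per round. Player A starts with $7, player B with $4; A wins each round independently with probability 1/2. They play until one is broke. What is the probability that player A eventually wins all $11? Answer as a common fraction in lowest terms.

7/11

With a fair step, P(i) = ½P(i−1) + ½P(i+1) with P(0)=0, P(11)=1 has the linear solution P(i) = i/11.
P(7) = 7/11.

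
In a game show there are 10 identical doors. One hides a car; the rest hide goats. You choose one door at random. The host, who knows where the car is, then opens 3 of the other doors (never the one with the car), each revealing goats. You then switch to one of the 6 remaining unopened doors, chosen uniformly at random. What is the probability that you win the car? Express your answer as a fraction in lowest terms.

3/20

Your original door holds the car with probability 1/10, so the other 9 collectively hold it with probability 9/10.
The host can always find 3 empty doors to open, so the reveals don't change that 9/10; it is now spread over the 6 remaining unopened doors.
P(win by switching) = (9/10) · (1/6) = 3/20.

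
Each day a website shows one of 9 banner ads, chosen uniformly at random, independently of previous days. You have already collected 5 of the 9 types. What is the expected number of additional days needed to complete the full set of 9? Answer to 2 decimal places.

18.75

Starting from 5 distinct types, each trial gives a new one with probability (9−i)/9 when i types are held, so the wait for the next new type is 9/(9−i).
E = 9/4 + 9/3 + 9/2 + 9/1 = 75/4 ≈ 18.75.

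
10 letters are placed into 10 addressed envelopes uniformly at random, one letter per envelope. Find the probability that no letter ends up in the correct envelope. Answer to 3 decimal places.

0.368

This is the derangement probability: permutations of 10 with no fixed point.
D(10) = 10! · (1 − 1/1! + 1/2! − ··· + (−1)^10/10!) = 1334961.
P = 1334961/3628800 = 16481/44800 ≈ 0.368.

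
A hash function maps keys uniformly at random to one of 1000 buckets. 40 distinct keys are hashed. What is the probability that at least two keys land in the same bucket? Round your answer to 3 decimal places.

0.546

It's easier to compute the probability that all 40 are distinct.
P(all distinct) = 1000/1000 · 999/1000 · ··· · 961/1000 ≈ 0.454.
So the probability of at least one match is 1 − 0.454 = 0.546.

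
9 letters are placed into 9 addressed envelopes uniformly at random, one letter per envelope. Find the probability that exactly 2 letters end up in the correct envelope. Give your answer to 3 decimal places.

0.184

Choose which 2 of the 9 are fixed: C(9,2) = 36 ways.
The remaining 7 must have no fixed point: D(7) = 1854.
P = 36·1854/362880 = 103/560 ≈ 0.184.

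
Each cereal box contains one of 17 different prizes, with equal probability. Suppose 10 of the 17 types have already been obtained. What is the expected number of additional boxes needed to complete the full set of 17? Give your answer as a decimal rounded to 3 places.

Starting from 10 distinct types, each trial gives a new one with probability (17−i)/17 when i types are held, so the wait for the next new type is 17/(17−i).
E = 17/7 + 17/6 + 17/5 + 17/4 + 17/3 + 17/2 + 17/1 = 6171/140 ≈ 44.079.

44.079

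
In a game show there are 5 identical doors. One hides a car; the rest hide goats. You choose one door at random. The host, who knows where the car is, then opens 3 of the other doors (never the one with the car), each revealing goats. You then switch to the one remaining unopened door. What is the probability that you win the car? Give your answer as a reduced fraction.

Your original door holds the car with probability 1/5, so the other 4 collectively hold it with probability 4/5.
The host can always find 3 empty doors to open, so the reveals don't change that 4/5; it is now spread over the 1 remaining unopened door.
P(win by switching) = (4/5) · (1/1) = 4/5.

4/5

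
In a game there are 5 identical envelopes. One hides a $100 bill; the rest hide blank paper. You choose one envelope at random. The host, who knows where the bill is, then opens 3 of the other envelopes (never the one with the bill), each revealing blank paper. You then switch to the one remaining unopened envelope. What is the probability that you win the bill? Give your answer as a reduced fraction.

Your original envelope holds the bill with probability 1/5, so the other 4 collectively hold it with probability 4/5.
The host can always find 3 empty envelopes to open, so the reveals don't change that 4/5; it is now spread over the 1 remaining unopened envelope.
P(win by switching) = (4/5) · (1/1) = 4/5.

4/5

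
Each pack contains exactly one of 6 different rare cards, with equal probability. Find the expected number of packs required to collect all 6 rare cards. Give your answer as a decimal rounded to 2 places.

14.70

After i distinct types are collected, each trial gives a new one with probability (6−i)/6, so the expected wait for the next new type is 6/(6−i).
E = 6/6 + 6/5 + 6/4 + 6/3 + 6/2 + 6/1 = 147/10 ≈ 14.70.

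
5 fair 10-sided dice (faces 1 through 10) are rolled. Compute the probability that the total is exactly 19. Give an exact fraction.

271/10000

There are 10^5 = 100000 equally likely outcomes.
The number of ordered 5-tuples from {1,…,10} summing to 19 is 2710.
P(sum = 19) = 2710/100000 = 271/10000.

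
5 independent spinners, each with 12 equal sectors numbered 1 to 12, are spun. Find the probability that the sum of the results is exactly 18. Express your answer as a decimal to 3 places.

0.009

There are 12^5 = 248832 equally likely outcomes.
The number of ordered 5-tuples from {1,…,12} summing to 18 is 2355.
P(sum = 18) = 2355/248832 = 785/82944 ≈ 0.009.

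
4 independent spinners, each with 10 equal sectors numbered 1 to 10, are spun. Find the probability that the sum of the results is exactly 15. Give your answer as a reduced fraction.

87/2500

There are 10^4 = 10000 equally likely outcomes.
The number of ordered 4-tuples from {1,…,10} summing to 15 is 348.
P(sum = 15) = 348/10000 = 87/2500.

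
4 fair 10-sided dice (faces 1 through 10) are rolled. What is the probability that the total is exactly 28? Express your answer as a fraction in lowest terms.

83/2000

There are 10^4 = 10000 equally likely outcomes.
The number of ordered 4-tuples from {1,…,10} summing to 28 is 415.
P(sum = 28) = 415/10000 = 83/2000.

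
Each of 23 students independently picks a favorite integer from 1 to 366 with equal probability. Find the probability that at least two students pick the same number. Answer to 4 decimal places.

0.5063

It's easier to compute the probability that all 23 are distinct.
P(all distinct) = 366/366 · 365/366 · ··· · 344/366 ≈ 0.4937.
So the probability of at least one match is 1 − 0.4937 = 0.5063.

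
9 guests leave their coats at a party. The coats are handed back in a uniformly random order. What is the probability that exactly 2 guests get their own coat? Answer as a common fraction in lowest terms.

Choose which 2 of the 9 are fixed: C(9,2) = 36 ways.
The remaining 7 must have no fixed point: D(7) = 1854.
P = 36·1854/362880 = 103/560.

103/560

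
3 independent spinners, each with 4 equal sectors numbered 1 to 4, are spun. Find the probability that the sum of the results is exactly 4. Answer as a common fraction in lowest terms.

There are 4^3 = 64 equally likely outcomes.
The number of ordered 3-tuples from {1,…,4} summing to 4 is 3.
P(sum = 4) = 3/64.

3/64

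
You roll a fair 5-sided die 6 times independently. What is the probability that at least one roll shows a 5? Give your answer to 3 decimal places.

P(no roll shows a 5) = (4/5)^6 ≈ 0.262.
P(at least one) = 1 − 0.262 = 0.738.

0.738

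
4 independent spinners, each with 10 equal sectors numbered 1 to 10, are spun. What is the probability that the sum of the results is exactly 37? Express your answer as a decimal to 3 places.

0.002

There are 10^4 = 10000 equally likely outcomes.
The number of ordered 4-tuples from {1,…,10} summing to 37 is 20.
P(sum = 37) = 20/10000 = 1/500 ≈ 0.002.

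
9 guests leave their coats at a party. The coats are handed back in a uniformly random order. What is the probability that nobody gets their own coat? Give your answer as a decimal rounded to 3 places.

0.368

This is the derangement probability: permutations of 9 with no fixed point.
D(9) = 9! · (1 − 1/1! + 1/2! − ··· + (−1)^9/9!) = 133496.
P = 133496/362880 = 16687/45360 ≈ 0.368.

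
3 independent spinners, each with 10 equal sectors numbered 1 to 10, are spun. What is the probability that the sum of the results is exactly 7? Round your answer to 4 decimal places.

There are 10^3 = 1000 equally likely outcomes.
The number of ordered 3-tuples from {1,…,10} summing to 7 is 15.
P(sum = 7) = 15/1000 = 3/200 ≈ 0.0150.

0.0150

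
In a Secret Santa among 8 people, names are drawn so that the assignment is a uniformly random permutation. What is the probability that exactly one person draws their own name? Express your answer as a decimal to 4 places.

Choose which one is fixed: C(8,1) = 8 ways.
The remaining 7 must have no fixed point: D(7) = 1854.
P = 8·1854/40320 = 103/280 ≈ 0.3679.

0.3679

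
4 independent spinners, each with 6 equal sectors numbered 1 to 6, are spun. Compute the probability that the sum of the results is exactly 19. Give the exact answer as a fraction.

7/162

There are 6^4 = 1296 equally likely outcomes.
The number of ordered 4-tuples from {1,…,6} summing to 19 is 56.
P(sum = 19) = 56/1296 = 7/162.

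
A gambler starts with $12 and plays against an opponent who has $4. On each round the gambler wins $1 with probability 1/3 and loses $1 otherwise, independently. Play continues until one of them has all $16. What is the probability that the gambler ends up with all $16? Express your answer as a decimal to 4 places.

Let r = q/p = (2/3)/(1/3) = 2. The recurrence P(i) = p·P(i+1) + q·P(i−1) with P(0)=0, P(16)=1 gives P(i) = (1 − r^i)/(1 − r^16).
P(12) = (1 − (2)^12) / (1 − (2)^16) = 273/4369 ≈ 0.0625.

0.0625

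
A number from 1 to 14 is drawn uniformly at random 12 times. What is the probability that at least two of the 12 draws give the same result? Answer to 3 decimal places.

0.999

P(all 12 different) = 14/14 · 13/14 · ··· · 3/14 ≈ 0.001.
P(at least two equal) = 1 − 0.001 = 0.999.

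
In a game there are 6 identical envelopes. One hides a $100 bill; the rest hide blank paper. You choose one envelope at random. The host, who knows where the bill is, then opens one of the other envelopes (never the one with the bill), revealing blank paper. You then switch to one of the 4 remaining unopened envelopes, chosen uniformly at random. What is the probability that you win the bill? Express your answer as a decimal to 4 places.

0.2083

Your original envelope holds the bill with probability 1/6, so the other 5 collectively hold it with probability 5/6.
The host can always find an empty envelope to open, so this doesn't change that 5/6; it is now spread over the 4 remaining unopened envelopes.
P(win by switching) = (5/6) · (1/4) = 5/24 ≈ 0.2083.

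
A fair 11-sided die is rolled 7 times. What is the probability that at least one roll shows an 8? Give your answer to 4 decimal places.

P(no roll shows an 8) = (10/11)^7 ≈ 0.5132.
P(at least one) = 1 − 0.5132 = 0.4868.

0.4868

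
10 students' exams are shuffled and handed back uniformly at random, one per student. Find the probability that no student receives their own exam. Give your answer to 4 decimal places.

0.3679

This is the derangement probability: permutations of 10 with no fixed point.
D(10) = 10! · (1 − 1/1! + 1/2! − ··· + (−1)^10/10!) = 1334961.
P = 1334961/3628800 = 16481/44800 ≈ 0.3679.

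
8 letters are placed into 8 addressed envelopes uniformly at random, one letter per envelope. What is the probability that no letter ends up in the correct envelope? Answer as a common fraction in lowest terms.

2119/5760

This is the derangement probability: permutations of 8 with no fixed point.
D(8) = 8! · (1 − 1/1! + 1/2! − ··· + (−1)^8/8!) = 14833.
P = 14833/40320 = 2119/5760.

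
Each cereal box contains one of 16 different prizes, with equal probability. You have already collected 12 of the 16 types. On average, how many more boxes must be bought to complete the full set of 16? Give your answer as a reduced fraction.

100/3

Starting from 12 distinct types, each trial gives a new one with probability (16−i)/16 when i types are held, so the wait for the next new type is 16/(16−i).
E = 16/4 + 16/3 + 16/2 + 16/1 = 100/3.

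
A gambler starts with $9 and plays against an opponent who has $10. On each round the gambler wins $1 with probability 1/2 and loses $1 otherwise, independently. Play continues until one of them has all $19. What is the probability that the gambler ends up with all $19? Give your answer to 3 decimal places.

0.474

With a fair step, P(i) = ½P(i−1) + ½P(i+1) with P(0)=0, P(19)=1 has the linear solution P(i) = i/19.
P(9) = 9/19 ≈ 0.474.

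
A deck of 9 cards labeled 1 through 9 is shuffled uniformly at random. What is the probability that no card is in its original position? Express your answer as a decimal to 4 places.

This is the derangement probability: permutations of 9 with no fixed point.
D(9) = 9! · (1 − 1/1! + 1/2! − ··· + (−1)^9/9!) = 133496.
P = 133496/362880 = 16687/45360 ≈ 0.3679.

0.3679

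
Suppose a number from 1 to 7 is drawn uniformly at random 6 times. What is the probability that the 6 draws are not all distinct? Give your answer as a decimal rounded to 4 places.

P(all 6 different) = 7/7 · 6/7 · ··· · 2/7 ≈ 0.0428.
P(at least two equal) = 1 − 0.0428 = 0.9572.

0.9572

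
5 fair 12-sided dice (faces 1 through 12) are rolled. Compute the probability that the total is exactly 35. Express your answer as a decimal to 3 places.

0.048

There are 12^5 = 248832 equally likely outcomes.
The number of ordered 5-tuples from {1,…,12} summing to 35 is 11901.
P(sum = 35) = 11901/248832 = 3967/82944 ≈ 0.048.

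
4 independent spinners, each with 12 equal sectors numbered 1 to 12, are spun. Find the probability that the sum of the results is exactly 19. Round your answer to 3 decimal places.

There are 12^4 = 20736 equally likely outcomes.
The number of ordered 4-tuples from {1,…,12} summing to 19 is 736.
P(sum = 19) = 736/20736 = 23/648 ≈ 0.035.

0.035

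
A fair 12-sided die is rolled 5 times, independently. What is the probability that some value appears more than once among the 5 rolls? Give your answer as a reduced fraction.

P(all 5 different) = 12/12 · 11/12 · ··· · 8/12 = 55/144.
P(at least two equal) = 1 − 55/144 = 89/144.

89/144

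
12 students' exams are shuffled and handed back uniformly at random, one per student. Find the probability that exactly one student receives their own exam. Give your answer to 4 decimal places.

0.3679

Choose which one is fixed: C(12,1) = 12 ways.
The remaining 11 must have no fixed point: D(11) = 14684570.
P = 12·14684570/479001600 = 1468457/3991680 ≈ 0.3679.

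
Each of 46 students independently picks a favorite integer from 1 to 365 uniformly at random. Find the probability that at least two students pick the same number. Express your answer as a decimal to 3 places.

It's easier to compute the probability that all 46 are distinct.
P(all distinct) = 365/365 · 364/365 · ··· · 320/365 ≈ 0.052.
So the probability of at least one match is 1 − 0.052 = 0.948.

0.948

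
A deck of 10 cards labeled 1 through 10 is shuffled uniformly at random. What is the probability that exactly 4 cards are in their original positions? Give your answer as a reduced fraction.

Choose which 4 of the 10 are fixed: C(10,4) = 210 ways.
The remaining 6 must have no fixed point: D(6) = 265.
P = 210·265/3628800 = 53/3456.

53/3456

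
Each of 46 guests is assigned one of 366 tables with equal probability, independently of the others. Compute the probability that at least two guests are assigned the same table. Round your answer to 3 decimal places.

0.948

It's easier to compute the probability that all 46 are distinct.
P(all distinct) = 366/366 · 365/366 · ··· · 321/366 ≈ 0.052.
So the probability of at least one match is 1 − 0.052 = 0.948.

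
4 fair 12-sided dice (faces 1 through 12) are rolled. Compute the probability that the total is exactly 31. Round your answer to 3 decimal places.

0.044

There are 12^4 = 20736 equally likely outcomes.
The number of ordered 4-tuples from {1,…,12} summing to 31 is 916.
P(sum = 31) = 916/20736 = 229/5184 ≈ 0.044.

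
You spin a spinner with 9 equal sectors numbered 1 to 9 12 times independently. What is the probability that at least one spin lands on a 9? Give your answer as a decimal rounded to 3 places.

0.757

P(no spin lands on a 9) = (8/9)^12 ≈ 0.243.
P(at least one) = 1 − 0.243 = 0.757.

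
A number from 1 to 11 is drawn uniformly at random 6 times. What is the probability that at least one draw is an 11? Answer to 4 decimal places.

0.4355

P(no draw is an 11) = (10/11)^6 ≈ 0.5645.
P(at least one) = 1 − 0.5645 = 0.4355.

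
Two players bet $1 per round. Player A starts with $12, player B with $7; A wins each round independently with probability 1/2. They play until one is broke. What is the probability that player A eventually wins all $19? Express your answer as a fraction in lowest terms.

With a fair step, P(i) = ½P(i−1) + ½P(i+1) with P(0)=0, P(19)=1 has the linear solution P(i) = i/19.
P(12) = 12/19.

12/19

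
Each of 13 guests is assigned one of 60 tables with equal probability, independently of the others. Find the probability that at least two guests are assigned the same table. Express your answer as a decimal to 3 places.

It's easier to compute the probability that all 13 are distinct.
P(all distinct) = 60/60 · 59/60 · ··· · 48/60 ≈ 0.246.
So the probability of at least one match is 1 − 0.246 = 0.754.

0.754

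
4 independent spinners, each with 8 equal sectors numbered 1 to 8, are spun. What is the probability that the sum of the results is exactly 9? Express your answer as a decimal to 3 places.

There are 8^4 = 4096 equally likely outcomes.
The number of ordered 4-tuples from {1,…,8} summing to 9 is 56.
P(sum = 9) = 56/4096 = 7/512 ≈ 0.014.

0.014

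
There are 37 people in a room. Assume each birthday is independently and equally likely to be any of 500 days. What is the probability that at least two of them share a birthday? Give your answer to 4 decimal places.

It's easier to compute the probability that all 37 are distinct.
P(all distinct) = 500/500 · 499/500 · ··· · 464/500 ≈ 0.2552.
So the probability of at least one match is 1 − 0.2552 = 0.7448.

0.7448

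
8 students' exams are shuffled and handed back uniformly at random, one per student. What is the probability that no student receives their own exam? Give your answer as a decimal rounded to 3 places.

This is the derangement probability: permutations of 8 with no fixed point.
D(8) = 8! · (1 − 1/1! + 1/2! − ··· + (−1)^8/8!) = 14833.
P = 14833/40320 = 2119/5760 ≈ 0.368.

0.368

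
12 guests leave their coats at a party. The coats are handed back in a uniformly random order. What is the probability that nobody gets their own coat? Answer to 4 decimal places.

0.3679

This is the derangement probability: permutations of 12 with no fixed point.
D(12) = 12! · (1 − 1/1! + 1/2! − ··· + (−1)^12/12!) = 176214841.
P = 176214841/479001600 = 16019531/43545600 ≈ 0.3679.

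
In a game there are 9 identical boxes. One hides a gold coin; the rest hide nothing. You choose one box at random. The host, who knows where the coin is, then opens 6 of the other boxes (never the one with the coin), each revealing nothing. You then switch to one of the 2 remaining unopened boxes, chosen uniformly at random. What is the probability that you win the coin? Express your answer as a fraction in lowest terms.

4/9

Your original box holds the coin with probability 1/9, so the other 8 collectively hold it with probability 8/9.
The host can always find 6 empty boxes to open, so the reveals don't change that 8/9; it is now spread over the 2 remaining unopened boxes.
P(win by switching) = (8/9) · (1/2) = 4/9.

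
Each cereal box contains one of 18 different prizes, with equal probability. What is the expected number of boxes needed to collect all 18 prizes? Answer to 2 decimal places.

62.91

After i distinct types are collected, each trial gives a new one with probability (18−i)/18, so the expected wait for the next new type is 18/(18−i).
E = 18/18 + 18/17 + 18/16 + 18/15 + 18/14 + 18/13 + 18/12 + 18/11 + 18/10 + 18/9 + 18/8 + 18/7 + 18/6 + 18/5 + 18/4 + 18/3 + 18/2 + 18/1 = 42822903/680680 ≈ 62.91.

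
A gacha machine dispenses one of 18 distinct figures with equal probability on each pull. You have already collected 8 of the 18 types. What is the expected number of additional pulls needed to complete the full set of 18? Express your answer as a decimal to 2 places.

Starting from 8 distinct types, each trial gives a new one with probability (18−i)/18 when i types are held, so the wait for the next new type is 18/(18−i).
E = 18/10 + 18/9 + 18/8 + 18/7 + 18/6 + 18/5 + 18/4 + 18/3 + 18/2 + 18/1 = 7381/140 ≈ 52.72.

52.72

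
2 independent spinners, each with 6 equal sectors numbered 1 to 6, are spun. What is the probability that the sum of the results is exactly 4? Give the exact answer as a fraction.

1/12

There are 6^2 = 36 equally likely outcomes.
The number of ordered 2-tuples from {1,…,6} summing to 4 is 3.
P(sum = 4) = 3/36 = 1/12.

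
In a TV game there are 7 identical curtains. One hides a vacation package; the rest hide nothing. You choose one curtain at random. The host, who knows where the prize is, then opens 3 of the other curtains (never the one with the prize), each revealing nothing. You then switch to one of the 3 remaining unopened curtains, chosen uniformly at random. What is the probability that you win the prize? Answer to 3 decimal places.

0.286

Your original curtain holds the prize with probability 1/7, so the other 6 collectively hold it with probability 6/7.
The host can always find 3 empty curtains to open, so the reveals don't change that 6/7; it is now spread over the 3 remaining unopened curtains.
P(win by switching) = (6/7) · (1/3) = 2/7 ≈ 0.286.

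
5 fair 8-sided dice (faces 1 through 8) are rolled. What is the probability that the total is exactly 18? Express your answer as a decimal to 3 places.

There are 8^5 = 32768 equally likely outcomes.
The number of ordered 5-tuples from {1,…,8} summing to 18 is 1750.
P(sum = 18) = 1750/32768 = 875/16384 ≈ 0.053.

0.053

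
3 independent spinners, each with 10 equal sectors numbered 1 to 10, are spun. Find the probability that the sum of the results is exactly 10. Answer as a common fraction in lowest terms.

9/250

There are 10^3 = 1000 equally likely outcomes.
The number of ordered 3-tuples from {1,…,10} summing to 10 is 36.
P(sum = 10) = 36/1000 = 9/250.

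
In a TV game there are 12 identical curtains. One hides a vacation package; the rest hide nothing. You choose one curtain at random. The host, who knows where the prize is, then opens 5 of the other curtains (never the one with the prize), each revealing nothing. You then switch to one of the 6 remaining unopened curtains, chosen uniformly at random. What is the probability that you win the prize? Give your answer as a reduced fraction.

Your original curtain holds the prize with probability 1/12, so the other 11 collectively hold it with probability 11/12.
The host can always find 5 empty curtains to open, so the reveals don't change that 11/12; it is now spread over the 6 remaining unopened curtains.
P(win by switching) = (11/12) · (1/6) = 11/72.

11/72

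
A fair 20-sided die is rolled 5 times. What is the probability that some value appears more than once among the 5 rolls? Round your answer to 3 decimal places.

P(all 5 different) = 20/20 · 19/20 · ··· · 16/20 ≈ 0.581.
P(at least two equal) = 1 − 0.581 = 0.419.

0.419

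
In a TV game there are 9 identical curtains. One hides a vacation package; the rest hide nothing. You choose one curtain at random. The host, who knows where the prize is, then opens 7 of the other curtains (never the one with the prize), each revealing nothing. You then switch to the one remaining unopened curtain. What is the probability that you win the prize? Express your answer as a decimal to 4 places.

Your original curtain holds the prize with probability 1/9, so the other 8 collectively hold it with probability 8/9.
The host can always find 7 empty curtains to open, so the reveals don't change that 8/9; it is now spread over the 1 remaining unopened curtain.
P(win by switching) = (8/9) · (1/1) = 8/9 ≈ 0.8889.

0.8889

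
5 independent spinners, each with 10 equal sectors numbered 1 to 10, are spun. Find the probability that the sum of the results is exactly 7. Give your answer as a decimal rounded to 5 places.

There are 10^5 = 100000 equally likely outcomes.
The number of ordered 5-tuples from {1,…,10} summing to 7 is 15.
P(sum = 7) = 15/100000 = 3/20000 ≈ 0.00015.

0.00015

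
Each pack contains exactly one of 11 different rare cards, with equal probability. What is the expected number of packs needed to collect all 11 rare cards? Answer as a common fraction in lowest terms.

After i distinct types are collected, each trial gives a new one with probability (11−i)/11, so the expected wait for the next new type is 11/(11−i).
E = 11/11 + 11/10 + 11/9 + 11/8 + 11/7 + 11/6 + 11/5 + 11/4 + 11/3 + 11/2 + 11/1 = 83711/2520.

83711/2520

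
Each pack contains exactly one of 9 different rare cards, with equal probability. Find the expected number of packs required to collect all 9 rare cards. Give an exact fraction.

7129/280

After i distinct types are collected, each trial gives a new one with probability (9−i)/9, so the expected wait for the next new type is 9/(9−i).
E = 9/9 + 9/8 + 9/7 + 9/6 + 9/5 + 9/4 + 9/3 + 9/2 + 9/1 = 7129/280.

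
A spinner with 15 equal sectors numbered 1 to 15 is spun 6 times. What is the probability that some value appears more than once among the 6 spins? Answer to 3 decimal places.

P(all 6 different) = 15/15 · 14/15 · ··· · 10/15 ≈ 0.316.
P(at least two equal) = 1 − 0.316 = 0.684.

0.684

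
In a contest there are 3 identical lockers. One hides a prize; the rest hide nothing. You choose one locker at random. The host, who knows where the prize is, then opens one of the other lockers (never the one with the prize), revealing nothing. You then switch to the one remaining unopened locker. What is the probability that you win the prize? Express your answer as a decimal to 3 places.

0.667

Your original locker holds the prize with probability 1/3, so the other 2 collectively hold it with probability 2/3.
The host can always find an empty locker to open, so this doesn't change that 2/3; it is now spread over the 1 remaining unopened locker.
P(win by switching) = (2/3) · (1/1) = 2/3 ≈ 0.667.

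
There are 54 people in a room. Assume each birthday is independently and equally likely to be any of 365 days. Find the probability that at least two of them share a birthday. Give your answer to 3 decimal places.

It's easier to compute the probability that all 54 are distinct.
P(all distinct) = 365/365 · 364/365 · ··· · 312/365 ≈ 0.016.
So the probability of at least one match is 1 − 0.016 = 0.984.

0.984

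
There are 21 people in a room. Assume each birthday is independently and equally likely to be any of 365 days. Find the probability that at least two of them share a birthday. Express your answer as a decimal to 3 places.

0.444

It's easier to compute the probability that all 21 are distinct.
P(all distinct) = 365/365 · 364/365 · ··· · 345/365 ≈ 0.556.
So the probability of at least one match is 1 − 0.556 = 0.444.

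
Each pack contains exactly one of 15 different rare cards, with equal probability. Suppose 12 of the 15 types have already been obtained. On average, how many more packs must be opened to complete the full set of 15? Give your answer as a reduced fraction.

55/2

Starting from 12 distinct types, each trial gives a new one with probability (15−i)/15 when i types are held, so the wait for the next new type is 15/(15−i).
E = 15/3 + 15/2 + 15/1 = 55/2.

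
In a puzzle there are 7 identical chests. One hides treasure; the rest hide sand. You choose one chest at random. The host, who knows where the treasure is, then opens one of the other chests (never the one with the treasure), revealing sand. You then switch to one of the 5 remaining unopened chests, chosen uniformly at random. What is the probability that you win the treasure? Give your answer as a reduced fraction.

6/35

Your original chest holds the treasure with probability 1/7, so the other 6 collectively hold it with probability 6/7.
The host can always find an empty chest to open, so this doesn't change that 6/7; it is now spread over the 5 remaining unopened chests.
P(win by switching) = (6/7) · (1/5) = 6/35.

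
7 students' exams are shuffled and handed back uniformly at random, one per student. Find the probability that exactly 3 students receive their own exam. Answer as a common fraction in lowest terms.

Choose which 3 of the 7 are fixed: C(7,3) = 35 ways.
The remaining 4 must have no fixed point: D(4) = 9.
P = 35·9/5040 = 1/16.

1/16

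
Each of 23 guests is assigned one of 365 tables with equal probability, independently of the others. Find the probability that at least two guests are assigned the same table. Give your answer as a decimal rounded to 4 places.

It's easier to compute the probability that all 23 are distinct.
P(all distinct) = 365/365 · 364/365 · ··· · 343/365 ≈ 0.4927.
So the probability of at least one match is 1 − 0.4927 = 0.5073.

0.5073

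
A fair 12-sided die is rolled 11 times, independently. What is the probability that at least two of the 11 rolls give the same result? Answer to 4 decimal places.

0.9994

P(all 11 different) = 12/12 · 11/12 · ··· · 2/12 ≈ 0.0006.
P(at least two equal) = 1 − 0.0006 = 0.9994.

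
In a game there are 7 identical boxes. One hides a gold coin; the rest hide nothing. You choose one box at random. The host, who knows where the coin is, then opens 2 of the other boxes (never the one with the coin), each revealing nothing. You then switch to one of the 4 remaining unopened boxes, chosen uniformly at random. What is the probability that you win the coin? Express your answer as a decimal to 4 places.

Your original box holds the coin with probability 1/7, so the other 6 collectively hold it with probability 6/7.
The host can always find 2 empty boxes to open, so the reveals don't change that 6/7; it is now spread over the 4 remaining unopened boxes.
P(win by switching) = (6/7) · (1/4) = 3/14 ≈ 0.2143.

0.2143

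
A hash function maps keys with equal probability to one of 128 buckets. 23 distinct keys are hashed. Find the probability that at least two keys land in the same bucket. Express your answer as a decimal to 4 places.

It's easier to compute the probability that all 23 are distinct.
P(all distinct) = 128/128 · 127/128 · ··· · 106/128 ≈ 0.1220.
So the probability of at least one match is 1 − 0.1220 = 0.8780.

0.8780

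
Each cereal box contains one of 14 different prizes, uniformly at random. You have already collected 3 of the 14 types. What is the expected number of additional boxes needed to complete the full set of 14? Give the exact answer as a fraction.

83711/1980

Starting from 3 distinct types, each trial gives a new one with probability (14−i)/14 when i types are held, so the wait for the next new type is 14/(14−i).
E = 14/11 + 14/10 + 14/9 + 14/8 + 14/7 + 14/6 + 14/5 + 14/4 + 14/3 + 14/2 + 14/1 = 83711/1980.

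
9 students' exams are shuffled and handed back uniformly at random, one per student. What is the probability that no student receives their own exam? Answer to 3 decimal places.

This is the derangement probability: permutations of 9 with no fixed point.
D(9) = 9! · (1 − 1/1! + 1/2! − ··· + (−1)^9/9!) = 133496.
P = 133496/362880 = 16687/45360 ≈ 0.368.

0.368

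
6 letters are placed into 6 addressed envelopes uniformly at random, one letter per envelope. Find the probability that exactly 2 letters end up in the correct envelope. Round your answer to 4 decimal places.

Choose which 2 of the 6 are fixed: C(6,2) = 15 ways.
The remaining 4 must have no fixed point: D(4) = 9.
P = 15·9/720 = 3/16 ≈ 0.1875.

0.1875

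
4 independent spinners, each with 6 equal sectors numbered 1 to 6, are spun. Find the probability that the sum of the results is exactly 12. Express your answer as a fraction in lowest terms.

125/1296

There are 6^4 = 1296 equally likely outcomes.
The number of ordered 4-tuples from {1,…,6} summing to 12 is 125.
P(sum = 12) = 125/1296.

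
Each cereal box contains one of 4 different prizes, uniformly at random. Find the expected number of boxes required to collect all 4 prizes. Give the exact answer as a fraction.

25/3

After i distinct types are collected, each trial gives a new one with probability (4−i)/4, so the expected wait for the next new type is 4/(4−i).
E = 4/4 + 4/3 + 4/2 + 4/1 = 25/3.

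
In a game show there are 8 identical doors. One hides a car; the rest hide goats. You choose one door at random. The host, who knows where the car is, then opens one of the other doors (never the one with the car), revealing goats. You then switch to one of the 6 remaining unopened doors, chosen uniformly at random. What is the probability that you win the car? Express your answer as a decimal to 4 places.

Your original door holds the car with probability 1/8, so the other 7 collectively hold it with probability 7/8.
The host can always find an empty door to open, so this doesn't change that 7/8; it is now spread over the 6 remaining unopened doors.
P(win by switching) = (7/8) · (1/6) = 7/48 ≈ 0.1458.

0.1458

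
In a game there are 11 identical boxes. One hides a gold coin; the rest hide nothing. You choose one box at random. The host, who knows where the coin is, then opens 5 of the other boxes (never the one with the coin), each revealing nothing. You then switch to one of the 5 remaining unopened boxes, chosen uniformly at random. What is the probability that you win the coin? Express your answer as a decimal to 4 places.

0.1818

Your original box holds the coin with probability 1/11, so the other 10 collectively hold it with probability 10/11.
The host can always find 5 empty boxes to open, so the reveals don't change that 10/11; it is now spread over the 5 remaining unopened boxes.
P(win by switching) = (10/11) · (1/5) = 2/11 ≈ 0.1818.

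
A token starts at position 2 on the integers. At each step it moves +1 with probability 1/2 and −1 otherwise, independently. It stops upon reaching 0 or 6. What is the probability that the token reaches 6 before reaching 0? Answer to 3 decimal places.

With a fair step, P(i) = ½P(i−1) + ½P(i+1) with P(0)=0, P(6)=1 has the linear solution P(i) = i/6.
P(2) = 2/6 = 1/3 ≈ 0.333.

0.333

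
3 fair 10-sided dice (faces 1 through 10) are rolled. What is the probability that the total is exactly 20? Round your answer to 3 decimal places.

There are 10^3 = 1000 equally likely outcomes.
The number of ordered 3-tuples from {1,…,10} summing to 20 is 63.
P(sum = 20) = 63/1000 ≈ 0.063.

0.063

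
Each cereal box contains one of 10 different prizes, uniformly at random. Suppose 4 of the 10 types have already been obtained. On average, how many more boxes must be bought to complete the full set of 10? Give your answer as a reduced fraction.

Starting from 4 distinct types, each trial gives a new one with probability (10−i)/10 when i types are held, so the wait for the next new type is 10/(10−i).
E = 10/6 + 10/5 + 10/4 + 10/3 + 10/2 + 10/1 = 49/2.

49/2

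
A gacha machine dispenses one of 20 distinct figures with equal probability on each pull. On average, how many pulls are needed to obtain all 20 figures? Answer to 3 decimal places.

71.955

After i distinct types are collected, each trial gives a new one with probability (20−i)/20, so the expected wait for the next new type is 20/(20−i).
E = 20/20 + 20/19 + 20/18 + 20/17 + 20/16 + 20/15 + 20/14 + 20/13 + 20/12 + 20/11 + 20/10 + 20/9 + 20/8 + 20/7 + 20/6 + 20/5 + 20/4 + 20/3 + 20/2 + 20/1 = 279175675/3879876 ≈ 71.955.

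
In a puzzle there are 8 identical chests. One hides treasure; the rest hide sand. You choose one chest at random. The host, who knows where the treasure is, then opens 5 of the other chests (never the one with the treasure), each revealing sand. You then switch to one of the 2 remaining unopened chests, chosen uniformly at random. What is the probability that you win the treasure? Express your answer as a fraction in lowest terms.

7/16

Your original chest holds the treasure with probability 1/8, so the other 7 collectively hold it with probability 7/8.
The host can always find 5 empty chests to open, so the reveals don't change that 7/8; it is now spread over the 2 remaining unopened chests.
P(win by switching) = (7/8) · (1/2) = 7/16.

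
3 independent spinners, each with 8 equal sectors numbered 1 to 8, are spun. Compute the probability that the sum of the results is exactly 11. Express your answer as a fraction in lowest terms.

21/256

There are 8^3 = 512 equally likely outcomes.
The number of ordered 3-tuples from {1,…,8} summing to 11 is 42.
P(sum = 11) = 42/512 = 21/256.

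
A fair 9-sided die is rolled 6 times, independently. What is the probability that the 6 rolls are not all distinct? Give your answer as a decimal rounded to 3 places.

0.886

P(all 6 different) = 9/9 · 8/9 · ··· · 4/9 ≈ 0.114.
P(at least two equal) = 1 − 0.114 = 0.886.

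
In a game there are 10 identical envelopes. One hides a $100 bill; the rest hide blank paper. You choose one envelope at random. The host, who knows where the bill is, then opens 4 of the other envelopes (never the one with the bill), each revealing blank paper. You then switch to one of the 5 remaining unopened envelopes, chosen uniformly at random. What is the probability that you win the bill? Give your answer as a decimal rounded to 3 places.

0.180

Your original envelope holds the bill with probability 1/10, so the other 9 collectively hold it with probability 9/10.
The host can always find 4 empty envelopes to open, so the reveals don't change that 9/10; it is now spread over the 5 remaining unopened envelopes.
P(win by switching) = (9/10) · (1/5) = 9/50 ≈ 0.180.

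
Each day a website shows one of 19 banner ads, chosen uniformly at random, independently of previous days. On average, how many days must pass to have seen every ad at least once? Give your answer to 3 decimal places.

After i distinct types are collected, each trial gives a new one with probability (19−i)/19, so the expected wait for the next new type is 19/(19−i).
E = 19/19 + 19/18 + 19/17 + 19/16 + 19/15 + 19/14 + 19/13 + 19/12 + 19/11 + 19/10 + 19/9 + 19/8 + 19/7 + 19/6 + 19/5 + 19/4 + 19/3 + 19/2 + 19/1 = 275295799/4084080 ≈ 67.407.

67.407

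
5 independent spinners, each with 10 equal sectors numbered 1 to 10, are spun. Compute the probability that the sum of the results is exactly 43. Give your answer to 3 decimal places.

There are 10^5 = 100000 equally likely outcomes.
The number of ordered 5-tuples from {1,…,10} summing to 43 is 330.
P(sum = 43) = 330/100000 = 33/10000 ≈ 0.003.

0.003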